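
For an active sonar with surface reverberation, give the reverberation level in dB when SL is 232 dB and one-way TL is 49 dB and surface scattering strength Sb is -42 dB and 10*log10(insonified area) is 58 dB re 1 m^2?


RL = SL - 2*TL + Sb + 10*log10(A) = 232 - 2*49 + (-42) + 58 = 150

150 dB


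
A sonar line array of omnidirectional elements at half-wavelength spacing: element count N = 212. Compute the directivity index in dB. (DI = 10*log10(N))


DI = 10*log10(212) = 23.26

23.26 dB


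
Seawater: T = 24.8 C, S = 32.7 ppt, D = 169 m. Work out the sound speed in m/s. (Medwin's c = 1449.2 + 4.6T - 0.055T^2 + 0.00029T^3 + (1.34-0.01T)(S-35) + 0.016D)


c = 1449.2 + 4.6*24.8 - 0.055*24.8^2 + 0.00029*24.8^3 + (1.34 - 0.01*24.8)*(32.7 - 35) + 0.016*169 = 1534.07

1534.07 m/s


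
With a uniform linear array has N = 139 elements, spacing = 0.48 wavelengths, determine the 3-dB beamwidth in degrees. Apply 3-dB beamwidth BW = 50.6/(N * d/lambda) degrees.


BW = 50.6 / (139 * 0.48) = 50.6 / 66.72 = 0.76

0.76 deg


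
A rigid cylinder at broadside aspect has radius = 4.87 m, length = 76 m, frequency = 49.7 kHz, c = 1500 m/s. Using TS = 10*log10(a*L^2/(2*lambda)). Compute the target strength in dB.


lambda = 1500/49700 = 0.03018 m
TS = 10*log10(4.87*76^2/(2*0.03018)) = 56.68

56.68 dB


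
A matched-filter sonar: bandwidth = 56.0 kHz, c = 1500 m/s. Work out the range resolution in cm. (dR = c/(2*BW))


dR = c/(2*BW) = 1500 / (2 * 56.0e3) = 0.0134 m = 1.34 cm

1.34 cm


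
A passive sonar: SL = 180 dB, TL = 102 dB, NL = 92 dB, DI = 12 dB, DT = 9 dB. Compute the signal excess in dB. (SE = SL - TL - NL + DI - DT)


SE = SL - TL - NL + DI - DT = 180 - 102 - 92 + 12 - 9 = -11

-11 dB


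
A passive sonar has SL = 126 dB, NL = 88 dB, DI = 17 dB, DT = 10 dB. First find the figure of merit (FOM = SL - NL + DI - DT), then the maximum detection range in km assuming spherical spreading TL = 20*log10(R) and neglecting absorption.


Step 1: FOM = SL - NL + DI - DT = 126 - 88 + 17 - 10 = 45 dB
Step 2: at max range FOM = TL = 20*log10(R), so R = 10^(45/20) = 177.83 m = 0.18 km

0.18 km


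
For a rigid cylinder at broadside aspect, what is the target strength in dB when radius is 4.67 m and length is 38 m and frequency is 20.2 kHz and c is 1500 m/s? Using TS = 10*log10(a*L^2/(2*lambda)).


46.57 dB


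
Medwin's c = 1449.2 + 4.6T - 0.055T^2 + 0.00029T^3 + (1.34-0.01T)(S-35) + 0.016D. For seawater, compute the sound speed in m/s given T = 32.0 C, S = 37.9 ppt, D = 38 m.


1553.15 m/s


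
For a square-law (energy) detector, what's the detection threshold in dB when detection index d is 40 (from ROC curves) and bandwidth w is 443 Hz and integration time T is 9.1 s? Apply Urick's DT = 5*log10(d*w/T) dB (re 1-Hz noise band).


DT = 5*log10(d*w/T) = 5*log10(40 * 443 / 9.1) = 5*log10(1947.25) = 16.45

16.45 dB


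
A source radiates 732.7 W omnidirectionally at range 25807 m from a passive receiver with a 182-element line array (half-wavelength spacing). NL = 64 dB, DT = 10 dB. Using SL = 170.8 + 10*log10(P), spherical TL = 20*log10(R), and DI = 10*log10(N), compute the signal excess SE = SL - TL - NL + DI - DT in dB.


Step 1: SL = 170.8 + 10*log10(732.7) = 199.45 dB
Step 2: TL = 20*log10(25807) = 88.23 dB
Step 3: DI = 10*log10(182) = 22.6 dB
Step 4: SE = SL - TL - NL + DI - DT = 199.45 - 88.23 - 64 + 22.6 - 10 = 59.82

59.82 dB


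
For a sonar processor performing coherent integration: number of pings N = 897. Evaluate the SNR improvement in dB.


29.53 dB


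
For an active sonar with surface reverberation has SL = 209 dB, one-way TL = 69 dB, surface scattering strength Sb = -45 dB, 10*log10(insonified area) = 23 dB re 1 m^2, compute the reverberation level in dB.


49 dB


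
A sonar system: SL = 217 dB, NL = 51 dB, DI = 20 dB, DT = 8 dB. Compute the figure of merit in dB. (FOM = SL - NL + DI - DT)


FOM = SL - NL + DI - DT = 217 - 51 + 20 - 8 = 178

178 dB


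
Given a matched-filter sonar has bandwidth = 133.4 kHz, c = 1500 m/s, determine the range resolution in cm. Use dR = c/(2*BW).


dR = c/(2*BW) = 1500 / (2 * 133.4e3) = 0.0056 m = 0.56 cm

0.56 cm


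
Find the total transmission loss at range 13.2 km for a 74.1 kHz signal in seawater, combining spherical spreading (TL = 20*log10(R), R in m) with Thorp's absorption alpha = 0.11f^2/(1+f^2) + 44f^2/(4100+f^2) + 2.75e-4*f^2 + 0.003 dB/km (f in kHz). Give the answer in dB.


Step 1 (Thorp): alpha = 0.11*5490.81/(1+5490.81) + 44*5490.81/(4100+5490.81) + 2.75e-4*5490.81 + 0.003 = 26.8133 dB/km
Step 2: TL_spread = 20*log10(13200) = 82.41 dB
Step 3: TL_abs = alpha*R = 26.8133 * 13.2 = 353.94 dB
Step 4: TL_total = 82.41 + 353.94 = 436.35

436.35 dB


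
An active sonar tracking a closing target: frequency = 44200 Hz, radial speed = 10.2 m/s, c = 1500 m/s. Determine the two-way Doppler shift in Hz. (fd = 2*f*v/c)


fd = 2*f*v/c = 2 * 44200 * 10.2 / 1500 = 601.12

601.12 Hz


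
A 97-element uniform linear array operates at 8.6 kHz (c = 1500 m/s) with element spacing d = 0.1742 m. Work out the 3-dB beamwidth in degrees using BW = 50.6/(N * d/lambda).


Step 1: lambda = 1500/8600 = 0.17442 m
Step 2: d/lambda = 0.1742/0.17442 = 0.9987
Step 3: BW = 50.6/(N * d/lambda) = 50.6/(97 * 0.9987) = 0.52

0.52 deg


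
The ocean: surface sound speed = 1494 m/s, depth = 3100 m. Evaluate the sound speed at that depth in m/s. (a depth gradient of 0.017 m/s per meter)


1546.7 m/s


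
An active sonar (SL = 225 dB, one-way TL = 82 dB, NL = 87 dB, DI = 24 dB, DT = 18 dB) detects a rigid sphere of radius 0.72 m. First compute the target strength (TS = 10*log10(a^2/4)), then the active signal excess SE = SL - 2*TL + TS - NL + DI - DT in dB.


Step 1: TS = 10*log10(0.72^2/4) = -8.87 dB
Step 2: SE = SL - 2*TL + TS - NL + DI - DT = 225 - 2*82 + (-8.87) - 87 + 24 - 18 = -28.87

-28.87 dB


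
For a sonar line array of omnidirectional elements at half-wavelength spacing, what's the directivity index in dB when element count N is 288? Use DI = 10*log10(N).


24.59 dB


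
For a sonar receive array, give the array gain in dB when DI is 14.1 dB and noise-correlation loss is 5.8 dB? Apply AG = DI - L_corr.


8.3 dB


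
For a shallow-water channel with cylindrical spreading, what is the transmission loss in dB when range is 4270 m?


36.3 dB


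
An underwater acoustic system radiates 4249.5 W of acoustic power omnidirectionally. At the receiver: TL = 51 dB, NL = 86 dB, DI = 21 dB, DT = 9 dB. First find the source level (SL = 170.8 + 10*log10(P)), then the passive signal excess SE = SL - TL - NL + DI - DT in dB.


Step 1: SL = 170.8 + 10*log10(4249.5) = 207.08 dB
Step 2: SE = SL - TL - NL + DI - DT = 207.08 - 51 - 86 + 21 - 9 = 82.08

82.08 dB


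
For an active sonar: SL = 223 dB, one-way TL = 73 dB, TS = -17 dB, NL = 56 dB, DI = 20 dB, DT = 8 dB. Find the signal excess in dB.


SE = SL - 2*TL + TS - NL + DI - DT = 223 - 2*73 + (-17) - 56 + 20 - 8 = 16

16 dB


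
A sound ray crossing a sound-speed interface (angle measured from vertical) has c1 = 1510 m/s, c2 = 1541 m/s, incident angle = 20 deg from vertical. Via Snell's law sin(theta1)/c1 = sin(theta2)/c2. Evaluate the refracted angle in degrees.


sin(theta2) = (c2/c1)*sin(theta1) = (1541/1510)*sin(20 deg) = 0.34904
theta2 = arcsin(0.34904) = 20.43

20.43 deg


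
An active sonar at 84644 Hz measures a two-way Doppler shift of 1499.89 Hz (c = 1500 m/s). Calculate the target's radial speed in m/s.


From fd = 2*f*v/c, v = c*fd/(2*f) = 1500 * 1499.89 / (2*84644) = 13.29

13.29 m/s


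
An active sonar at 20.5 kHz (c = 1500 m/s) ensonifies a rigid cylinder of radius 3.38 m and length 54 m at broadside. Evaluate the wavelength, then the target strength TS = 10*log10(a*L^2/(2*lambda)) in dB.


Step 1: lambda = c/f = 1500/20500 = 0.07317 m
Step 2: TS = 10*log10(a*L^2/(2*lambda)) = 10*log10(3.38*54^2/(2*0.07317)) = 48.28

48.28 dB


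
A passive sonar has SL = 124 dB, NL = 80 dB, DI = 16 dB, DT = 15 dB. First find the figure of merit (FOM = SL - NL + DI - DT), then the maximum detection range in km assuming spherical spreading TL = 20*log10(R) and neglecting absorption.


Step 1: FOM = SL - NL + DI - DT = 124 - 80 + 16 - 15 = 45 dB
Step 2: at max range FOM = TL = 20*log10(R), so R = 10^(45/20) = 177.83 m = 0.18 km

0.18 km


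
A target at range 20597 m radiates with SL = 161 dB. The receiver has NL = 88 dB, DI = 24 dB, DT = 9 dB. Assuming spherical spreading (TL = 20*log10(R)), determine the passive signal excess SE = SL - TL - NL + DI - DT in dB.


1.72 dB


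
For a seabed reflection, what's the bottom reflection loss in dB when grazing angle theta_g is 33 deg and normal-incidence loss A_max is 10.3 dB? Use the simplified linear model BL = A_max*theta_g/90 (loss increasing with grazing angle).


BL = A_max * theta_g / 90 = 10.3 * 33 / 90 = 3.78

3.78 dB


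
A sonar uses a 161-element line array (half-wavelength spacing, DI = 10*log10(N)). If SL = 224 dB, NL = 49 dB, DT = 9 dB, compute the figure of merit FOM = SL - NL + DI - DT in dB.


Step 1: DI = 10*log10(161) = 22.07 dB
Step 2: FOM = SL - NL + DI - DT = 224 - 49 + 22.07 - 9 = 188.07

188.07 dB


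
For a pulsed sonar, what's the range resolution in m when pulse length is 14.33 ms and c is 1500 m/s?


10.7475 m


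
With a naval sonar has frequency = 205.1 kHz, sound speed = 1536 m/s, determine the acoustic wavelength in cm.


lambda = c/f = 1536 / 205100 = 0.0075 m = 0.75 cm

0.75 cm


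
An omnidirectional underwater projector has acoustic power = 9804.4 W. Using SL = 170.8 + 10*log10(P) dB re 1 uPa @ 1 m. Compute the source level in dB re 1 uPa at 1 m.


210.71 dB


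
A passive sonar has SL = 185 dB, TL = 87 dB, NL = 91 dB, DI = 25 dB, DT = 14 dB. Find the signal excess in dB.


SE = SL - TL - NL + DI - DT = 185 - 87 - 91 + 25 - 14 = 18

18 dB


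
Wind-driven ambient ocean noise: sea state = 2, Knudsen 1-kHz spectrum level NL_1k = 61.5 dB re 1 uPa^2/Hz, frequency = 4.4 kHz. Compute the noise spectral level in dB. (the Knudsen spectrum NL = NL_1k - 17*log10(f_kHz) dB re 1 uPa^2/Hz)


NL = NL_1k - 17*log10(f_kHz) = 61.5 - 17*log10(4.4) = 61.5 - (10.94) = 50.56

50.56 dB


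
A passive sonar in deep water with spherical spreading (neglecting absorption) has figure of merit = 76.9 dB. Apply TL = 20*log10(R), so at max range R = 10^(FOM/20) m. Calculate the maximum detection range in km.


7.0 km


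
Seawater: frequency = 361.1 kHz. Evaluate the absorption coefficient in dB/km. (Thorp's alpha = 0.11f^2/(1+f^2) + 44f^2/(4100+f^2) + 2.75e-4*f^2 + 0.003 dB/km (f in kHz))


f^2 = 130393.21
alpha = 0.11*130393.21/(1+130393.21) + 44*130393.21/(4100+130393.21) + 2.75e-4*130393.21 + 0.003 = 78.63

78.63 dB/km


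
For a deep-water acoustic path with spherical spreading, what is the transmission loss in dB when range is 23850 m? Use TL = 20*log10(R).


87.55 dB


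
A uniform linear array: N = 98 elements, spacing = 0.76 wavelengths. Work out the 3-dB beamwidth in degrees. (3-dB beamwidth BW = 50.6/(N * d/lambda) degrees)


BW = 50.6 / (98 * 0.76) = 50.6 / 74.48 = 0.68

0.68 deg


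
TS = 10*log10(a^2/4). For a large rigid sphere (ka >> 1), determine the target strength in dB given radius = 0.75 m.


TS = 10*log10(0.75^2 / 4) = 10*log10(0.140625) = -8.52

-8.52 dB


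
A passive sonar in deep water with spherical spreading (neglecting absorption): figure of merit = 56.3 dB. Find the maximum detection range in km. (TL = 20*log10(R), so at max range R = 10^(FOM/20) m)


At max range FOM = TL, so 20*log10(R) = 56.3
R = 10^(56.3/20) = 653.13 m = 0.65 km

0.65 km


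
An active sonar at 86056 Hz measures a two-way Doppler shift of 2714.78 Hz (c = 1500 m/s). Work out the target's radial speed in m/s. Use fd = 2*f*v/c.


From fd = 2*f*v/c, v = c*fd/(2*f) = 1500 * 2714.78 / (2*86056) = 23.66

23.66 m/s


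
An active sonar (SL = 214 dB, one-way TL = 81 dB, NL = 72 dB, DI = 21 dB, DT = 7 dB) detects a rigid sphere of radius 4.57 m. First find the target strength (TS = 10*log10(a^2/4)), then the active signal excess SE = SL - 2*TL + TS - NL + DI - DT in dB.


Step 1: TS = 10*log10(4.57^2/4) = 7.18 dB
Step 2: SE = SL - 2*TL + TS - NL + DI - DT = 214 - 2*81 + (7.18) - 72 + 21 - 7 = 1.18

1.18 dB


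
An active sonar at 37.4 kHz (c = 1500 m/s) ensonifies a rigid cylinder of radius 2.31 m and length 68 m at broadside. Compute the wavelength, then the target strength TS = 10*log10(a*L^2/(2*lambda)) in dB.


Step 1: lambda = c/f = 1500/37400 = 0.04011 m
Step 2: TS = 10*log10(a*L^2/(2*lambda)) = 10*log10(2.31*68^2/(2*0.04011)) = 51.24

51.24 dB


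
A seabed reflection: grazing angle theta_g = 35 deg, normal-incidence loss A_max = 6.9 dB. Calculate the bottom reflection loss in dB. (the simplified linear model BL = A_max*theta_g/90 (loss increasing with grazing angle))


BL = A_max * theta_g / 90 = 6.9 * 35 / 90 = 2.68

2.68 dB


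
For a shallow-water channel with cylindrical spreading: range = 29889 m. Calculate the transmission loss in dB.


TL = 10*log10(29889) = 44.76

44.76 dB


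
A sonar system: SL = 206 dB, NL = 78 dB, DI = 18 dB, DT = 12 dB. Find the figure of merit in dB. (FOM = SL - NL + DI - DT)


FOM = SL - NL + DI - DT = 206 - 78 + 18 - 12 = 134

134 dB


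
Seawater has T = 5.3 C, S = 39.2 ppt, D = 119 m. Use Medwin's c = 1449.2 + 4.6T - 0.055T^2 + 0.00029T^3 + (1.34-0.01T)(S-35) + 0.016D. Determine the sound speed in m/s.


1479.39 m/s


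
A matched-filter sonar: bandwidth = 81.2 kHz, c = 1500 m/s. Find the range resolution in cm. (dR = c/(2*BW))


dR = c/(2*BW) = 1500 / (2 * 81.2e3) = 0.0092 m = 0.92 cm

0.92 cm


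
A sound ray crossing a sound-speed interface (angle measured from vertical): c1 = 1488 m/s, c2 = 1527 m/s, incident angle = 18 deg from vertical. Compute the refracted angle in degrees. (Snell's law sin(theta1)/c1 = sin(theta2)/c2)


18.49 deg


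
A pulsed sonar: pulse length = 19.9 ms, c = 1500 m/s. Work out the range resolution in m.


dR = c*tau/2 = 1500 * 19.9e-3 / 2 = 14.925

14.925 m


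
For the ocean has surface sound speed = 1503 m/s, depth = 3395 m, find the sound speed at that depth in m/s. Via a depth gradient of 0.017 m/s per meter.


c = 1503 + 0.017 * 3395 = 1560.715

1560.715 m/s


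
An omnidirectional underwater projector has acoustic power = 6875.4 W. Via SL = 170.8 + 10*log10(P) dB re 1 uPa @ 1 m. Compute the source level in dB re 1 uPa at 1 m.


SL = 170.8 + 10*log10(6875.4) = 170.8 + 38.37 = 209.17

209.17 dB


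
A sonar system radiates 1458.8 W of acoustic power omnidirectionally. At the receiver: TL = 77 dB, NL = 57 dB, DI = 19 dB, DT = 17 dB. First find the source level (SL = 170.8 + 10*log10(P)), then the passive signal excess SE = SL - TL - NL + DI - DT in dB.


Step 1: SL = 170.8 + 10*log10(1458.8) = 202.44 dB
Step 2: SE = SL - TL - NL + DI - DT = 202.44 - 77 - 57 + 19 - 17 = 70.44

70.44 dB


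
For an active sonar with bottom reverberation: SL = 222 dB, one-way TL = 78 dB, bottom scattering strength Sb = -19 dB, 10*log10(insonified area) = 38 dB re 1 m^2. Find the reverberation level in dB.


RL = SL - 2*TL + Sb + 10*log10(A) = 222 - 2*78 + (-19) + 38 = 85

85 dB


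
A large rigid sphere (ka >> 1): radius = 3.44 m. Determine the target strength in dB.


4.71 dB


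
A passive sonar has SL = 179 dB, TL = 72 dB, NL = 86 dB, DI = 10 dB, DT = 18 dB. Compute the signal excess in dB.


SE = SL - TL - NL + DI - DT = 179 - 72 - 86 + 10 - 18 = 13

13 dB


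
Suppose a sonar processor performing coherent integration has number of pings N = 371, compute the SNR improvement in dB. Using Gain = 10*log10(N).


Gain = 10*log10(371) = 25.69

25.69 dB


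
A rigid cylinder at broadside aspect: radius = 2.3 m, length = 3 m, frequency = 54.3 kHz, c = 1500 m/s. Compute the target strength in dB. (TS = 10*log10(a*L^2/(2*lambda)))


lambda = 1500/54300 = 0.02762 m
TS = 10*log10(2.3*3^2/(2*0.02762)) = 25.74

25.74 dB


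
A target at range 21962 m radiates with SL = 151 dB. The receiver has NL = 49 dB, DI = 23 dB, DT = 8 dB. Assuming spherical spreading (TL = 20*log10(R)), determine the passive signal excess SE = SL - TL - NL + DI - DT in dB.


Step 1: TL = 20*log10(21962) = 86.83 dB
Step 2: SE = 151 - 86.83 - 49 + 23 - 8 = 30.17

30.17 dB


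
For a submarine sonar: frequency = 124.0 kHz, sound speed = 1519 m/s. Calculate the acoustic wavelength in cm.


lambda = c/f = 1519 / 124000 = 0.0123 m = 1.23 cm

1.23 cm


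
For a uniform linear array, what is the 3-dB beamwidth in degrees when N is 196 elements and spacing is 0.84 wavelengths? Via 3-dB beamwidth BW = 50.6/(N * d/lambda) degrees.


BW = 50.6 / (196 * 0.84) = 50.6 / 164.64 = 0.31

0.31 deg


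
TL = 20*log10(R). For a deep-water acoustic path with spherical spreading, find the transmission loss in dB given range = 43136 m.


TL = 20*log10(43136) = 92.7

92.7 dB


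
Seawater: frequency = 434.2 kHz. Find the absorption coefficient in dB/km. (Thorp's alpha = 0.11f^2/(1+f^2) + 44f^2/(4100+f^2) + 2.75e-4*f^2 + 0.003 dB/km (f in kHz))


f^2 = 188529.64
alpha = 0.11*188529.64/(1+188529.64) + 44*188529.64/(4100+188529.64) + 2.75e-4*188529.64 + 0.003 = 95.022

95.022 dB/km


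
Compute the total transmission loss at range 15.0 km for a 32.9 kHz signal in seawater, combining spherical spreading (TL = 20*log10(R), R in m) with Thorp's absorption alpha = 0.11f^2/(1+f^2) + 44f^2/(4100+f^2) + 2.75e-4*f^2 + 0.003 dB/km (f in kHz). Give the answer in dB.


Step 1 (Thorp): alpha = 0.11*1082.41/(1+1082.41) + 44*1082.41/(4100+1082.41) + 2.75e-4*1082.41 + 0.003 = 9.6005 dB/km
Step 2: TL_spread = 20*log10(15000) = 83.52 dB
Step 3: TL_abs = alpha*R = 9.6005 * 15.0 = 144.01 dB
Step 4: TL_total = 83.52 + 144.01 = 227.53

227.53 dB


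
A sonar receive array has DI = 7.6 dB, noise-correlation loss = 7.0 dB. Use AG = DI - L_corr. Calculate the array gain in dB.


0.6 dB


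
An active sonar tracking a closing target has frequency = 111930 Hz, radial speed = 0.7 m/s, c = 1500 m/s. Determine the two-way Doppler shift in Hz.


fd = 2*f*v/c = 2 * 111930 * 0.7 / 1500 = 104.47

104.47 Hz


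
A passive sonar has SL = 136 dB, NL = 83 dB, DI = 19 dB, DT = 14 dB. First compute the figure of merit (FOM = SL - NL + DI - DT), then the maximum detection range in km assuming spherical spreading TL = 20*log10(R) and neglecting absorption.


Step 1: FOM = SL - NL + DI - DT = 136 - 83 + 19 - 14 = 58 dB
Step 2: at max range FOM = TL = 20*log10(R), so R = 10^(58/20) = 794.33 m = 0.79 km

0.79 km


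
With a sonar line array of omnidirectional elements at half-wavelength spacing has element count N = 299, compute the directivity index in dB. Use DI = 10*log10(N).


DI = 10*log10(299) = 24.76

24.76 dB


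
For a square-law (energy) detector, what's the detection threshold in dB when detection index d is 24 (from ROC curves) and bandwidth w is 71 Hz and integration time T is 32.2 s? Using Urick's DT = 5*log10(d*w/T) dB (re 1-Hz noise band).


8.62 dB


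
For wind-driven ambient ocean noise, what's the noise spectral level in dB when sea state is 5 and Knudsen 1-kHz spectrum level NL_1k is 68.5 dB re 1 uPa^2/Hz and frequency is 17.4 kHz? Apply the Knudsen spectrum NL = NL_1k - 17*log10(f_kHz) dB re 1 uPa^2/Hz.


NL = NL_1k - 17*log10(f_kHz) = 68.5 - 17*log10(17.4) = 68.5 - (21.09) = 47.41

47.41 dB


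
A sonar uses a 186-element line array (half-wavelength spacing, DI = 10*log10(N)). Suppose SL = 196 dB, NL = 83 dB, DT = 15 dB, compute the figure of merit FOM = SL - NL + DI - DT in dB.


Step 1: DI = 10*log10(186) = 22.7 dB
Step 2: FOM = SL - NL + DI - DT = 196 - 83 + 22.7 - 15 = 120.7

120.7 dB


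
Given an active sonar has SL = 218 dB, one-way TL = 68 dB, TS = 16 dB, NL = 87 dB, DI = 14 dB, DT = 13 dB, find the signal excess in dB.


SE = SL - 2*TL + TS - NL + DI - DT = 218 - 2*68 + (16) - 87 + 14 - 13 = 12

12 dB


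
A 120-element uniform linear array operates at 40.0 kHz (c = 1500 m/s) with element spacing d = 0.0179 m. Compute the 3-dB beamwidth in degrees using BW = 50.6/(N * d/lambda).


0.88 deg


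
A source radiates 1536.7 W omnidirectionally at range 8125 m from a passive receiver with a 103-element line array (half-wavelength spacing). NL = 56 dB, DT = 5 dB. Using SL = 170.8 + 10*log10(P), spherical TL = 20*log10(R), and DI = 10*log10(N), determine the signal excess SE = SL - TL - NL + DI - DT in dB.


Step 1: SL = 170.8 + 10*log10(1536.7) = 202.67 dB
Step 2: TL = 20*log10(8125) = 78.2 dB
Step 3: DI = 10*log10(103) = 20.13 dB
Step 4: SE = SL - TL - NL + DI - DT = 202.67 - 78.2 - 56 + 20.13 - 5 = 83.6

83.6 dB


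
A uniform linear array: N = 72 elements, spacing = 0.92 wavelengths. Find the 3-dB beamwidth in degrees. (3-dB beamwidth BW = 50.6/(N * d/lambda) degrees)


BW = 50.6 / (72 * 0.92) = 50.6 / 66.24 = 0.76

0.76 deg


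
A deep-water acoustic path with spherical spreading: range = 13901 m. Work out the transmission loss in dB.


82.86 dB


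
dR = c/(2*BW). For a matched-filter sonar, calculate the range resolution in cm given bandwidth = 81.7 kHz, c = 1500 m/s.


dR = c/(2*BW) = 1500 / (2 * 81.7e3) = 0.0092 m = 0.92 cm

0.92 cm


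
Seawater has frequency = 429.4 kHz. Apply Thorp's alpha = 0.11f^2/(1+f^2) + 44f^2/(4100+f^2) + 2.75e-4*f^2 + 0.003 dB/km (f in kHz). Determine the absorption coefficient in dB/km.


f^2 = 184384.36
alpha = 0.11*184384.36/(1+184384.36) + 44*184384.36/(4100+184384.36) + 2.75e-4*184384.36 + 0.003 = 93.862

93.862 dB/km


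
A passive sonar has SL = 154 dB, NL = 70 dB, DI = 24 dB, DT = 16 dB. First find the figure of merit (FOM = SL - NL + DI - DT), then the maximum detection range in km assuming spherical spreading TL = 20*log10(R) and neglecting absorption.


Step 1: FOM = SL - NL + DI - DT = 154 - 70 + 24 - 16 = 92 dB
Step 2: at max range FOM = TL = 20*log10(R), so R = 10^(92/20) = 39810.72 m = 39.81 km

39.81 km


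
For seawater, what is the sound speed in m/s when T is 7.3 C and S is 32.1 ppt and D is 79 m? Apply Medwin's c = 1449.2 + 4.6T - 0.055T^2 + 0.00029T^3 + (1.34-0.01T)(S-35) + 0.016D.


1477.55 m/s


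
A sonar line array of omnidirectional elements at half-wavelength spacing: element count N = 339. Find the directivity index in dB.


25.3 dB


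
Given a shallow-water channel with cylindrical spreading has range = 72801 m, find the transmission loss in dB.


48.62 dB


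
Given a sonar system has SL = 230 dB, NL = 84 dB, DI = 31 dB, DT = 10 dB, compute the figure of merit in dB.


FOM = SL - NL + DI - DT = 230 - 84 + 31 - 10 = 167

167 dB


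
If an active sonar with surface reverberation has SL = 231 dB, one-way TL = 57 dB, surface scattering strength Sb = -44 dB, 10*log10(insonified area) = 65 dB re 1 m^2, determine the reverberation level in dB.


RL = SL - 2*TL + Sb + 10*log10(A) = 231 - 2*57 + (-44) + 65 = 138

138 dB


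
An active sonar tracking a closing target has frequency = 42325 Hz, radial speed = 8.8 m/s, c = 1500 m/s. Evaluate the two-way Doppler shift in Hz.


496.61 Hz


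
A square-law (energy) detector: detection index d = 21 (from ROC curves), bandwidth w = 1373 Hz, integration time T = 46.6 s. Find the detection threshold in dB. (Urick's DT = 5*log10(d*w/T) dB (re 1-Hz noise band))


13.96 dB


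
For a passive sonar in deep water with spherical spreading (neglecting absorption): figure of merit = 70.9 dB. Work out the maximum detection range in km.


3.51 km


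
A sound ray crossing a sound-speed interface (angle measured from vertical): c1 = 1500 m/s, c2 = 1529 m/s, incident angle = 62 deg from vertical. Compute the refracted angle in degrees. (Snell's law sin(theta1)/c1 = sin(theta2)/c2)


64.16 deg


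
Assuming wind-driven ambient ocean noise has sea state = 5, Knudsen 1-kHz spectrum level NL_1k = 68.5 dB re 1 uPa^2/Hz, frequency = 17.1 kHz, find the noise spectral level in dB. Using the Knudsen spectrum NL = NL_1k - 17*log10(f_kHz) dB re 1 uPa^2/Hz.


NL = NL_1k - 17*log10(f_kHz) = 68.5 - 17*log10(17.1) = 68.5 - (20.96) = 47.54

47.54 dB


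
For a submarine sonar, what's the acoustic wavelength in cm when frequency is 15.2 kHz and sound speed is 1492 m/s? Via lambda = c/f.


lambda = c/f = 1492 / 15200 = 0.0982 m = 9.82 cm

9.82 cm


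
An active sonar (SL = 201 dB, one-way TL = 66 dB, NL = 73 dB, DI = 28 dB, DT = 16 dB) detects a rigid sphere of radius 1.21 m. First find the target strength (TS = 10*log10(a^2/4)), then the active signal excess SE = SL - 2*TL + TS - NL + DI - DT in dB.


Step 1: TS = 10*log10(1.21^2/4) = -4.36 dB
Step 2: SE = SL - 2*TL + TS - NL + DI - DT = 201 - 2*66 + (-4.36) - 73 + 28 - 16 = 3.64

3.64 dB


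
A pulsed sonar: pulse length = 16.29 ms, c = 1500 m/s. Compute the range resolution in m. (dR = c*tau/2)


12.2175 m


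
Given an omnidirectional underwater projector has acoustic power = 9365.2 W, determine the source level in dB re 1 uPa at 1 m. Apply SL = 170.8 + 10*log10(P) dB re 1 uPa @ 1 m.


210.52 dB


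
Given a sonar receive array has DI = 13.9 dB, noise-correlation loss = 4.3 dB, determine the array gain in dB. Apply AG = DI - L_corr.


9.6 dB


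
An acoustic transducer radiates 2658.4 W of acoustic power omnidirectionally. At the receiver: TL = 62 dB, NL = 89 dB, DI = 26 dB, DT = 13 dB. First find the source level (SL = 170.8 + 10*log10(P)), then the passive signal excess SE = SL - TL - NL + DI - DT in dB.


Step 1: SL = 170.8 + 10*log10(2658.4) = 205.05 dB
Step 2: SE = SL - TL - NL + DI - DT = 205.05 - 62 - 89 + 26 - 13 = 67.05

67.05 dB


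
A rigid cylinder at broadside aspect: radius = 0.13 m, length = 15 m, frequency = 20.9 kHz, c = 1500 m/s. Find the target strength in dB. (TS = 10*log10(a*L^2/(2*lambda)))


lambda = 1500/20900 = 0.07177 m
TS = 10*log10(0.13*15^2/(2*0.07177)) = 23.09

23.09 dB


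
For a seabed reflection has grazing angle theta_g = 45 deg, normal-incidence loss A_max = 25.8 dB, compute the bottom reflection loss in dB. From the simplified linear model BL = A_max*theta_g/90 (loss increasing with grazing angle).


BL = A_max * theta_g / 90 = 25.8 * 45 / 90 = 12.9

12.9 dB


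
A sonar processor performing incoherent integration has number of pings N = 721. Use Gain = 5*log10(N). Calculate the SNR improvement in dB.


14.29 dB


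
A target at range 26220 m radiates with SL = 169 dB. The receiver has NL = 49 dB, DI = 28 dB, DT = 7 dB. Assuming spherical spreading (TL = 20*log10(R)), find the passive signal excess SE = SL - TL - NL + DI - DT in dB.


52.63 dB


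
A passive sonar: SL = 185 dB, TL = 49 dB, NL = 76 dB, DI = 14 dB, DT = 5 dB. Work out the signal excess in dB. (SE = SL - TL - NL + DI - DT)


SE = SL - TL - NL + DI - DT = 185 - 49 - 76 + 14 - 5 = 69

69 dB


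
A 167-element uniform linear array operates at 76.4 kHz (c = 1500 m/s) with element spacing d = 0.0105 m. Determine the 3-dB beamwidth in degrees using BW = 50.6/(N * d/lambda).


Step 1: lambda = 1500/76400 = 0.01963 m
Step 2: d/lambda = 0.0105/0.01963 = 0.5349
Step 3: BW = 50.6/(N * d/lambda) = 50.6/(167 * 0.5349) = 0.57

0.57 deg


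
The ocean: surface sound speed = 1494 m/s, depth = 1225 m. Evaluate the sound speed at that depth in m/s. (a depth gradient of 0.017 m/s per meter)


c = 1494 + 0.017 * 1225 = 1514.825

1514.825 m/s


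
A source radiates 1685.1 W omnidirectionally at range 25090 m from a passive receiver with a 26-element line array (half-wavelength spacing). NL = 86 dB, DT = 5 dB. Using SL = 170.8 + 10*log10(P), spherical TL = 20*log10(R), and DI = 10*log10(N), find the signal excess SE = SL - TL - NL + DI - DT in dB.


38.23 dB


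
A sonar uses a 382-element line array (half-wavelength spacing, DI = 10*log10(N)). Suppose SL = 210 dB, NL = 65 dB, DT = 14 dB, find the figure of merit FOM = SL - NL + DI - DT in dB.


Step 1: DI = 10*log10(382) = 25.82 dB
Step 2: FOM = SL - NL + DI - DT = 210 - 65 + 25.82 - 14 = 156.82

156.82 dB


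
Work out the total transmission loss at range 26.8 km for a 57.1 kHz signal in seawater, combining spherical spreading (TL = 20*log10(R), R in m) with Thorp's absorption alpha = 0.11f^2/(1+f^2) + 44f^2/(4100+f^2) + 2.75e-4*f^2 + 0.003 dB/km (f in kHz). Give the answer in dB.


637.96 dB


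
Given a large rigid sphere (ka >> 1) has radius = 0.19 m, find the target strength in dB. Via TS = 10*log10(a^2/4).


-20.45 dB


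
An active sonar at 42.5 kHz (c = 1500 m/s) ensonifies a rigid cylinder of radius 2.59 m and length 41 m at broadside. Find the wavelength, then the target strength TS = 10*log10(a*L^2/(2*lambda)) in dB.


Step 1: lambda = c/f = 1500/42500 = 0.03529 m
Step 2: TS = 10*log10(a*L^2/(2*lambda)) = 10*log10(2.59*41^2/(2*0.03529)) = 47.9

47.9 dB


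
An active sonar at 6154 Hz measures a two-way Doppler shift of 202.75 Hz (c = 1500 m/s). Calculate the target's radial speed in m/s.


From fd = 2*f*v/c, v = c*fd/(2*f) = 1500 * 202.75 / (2*6154) = 24.71

24.71 m/s


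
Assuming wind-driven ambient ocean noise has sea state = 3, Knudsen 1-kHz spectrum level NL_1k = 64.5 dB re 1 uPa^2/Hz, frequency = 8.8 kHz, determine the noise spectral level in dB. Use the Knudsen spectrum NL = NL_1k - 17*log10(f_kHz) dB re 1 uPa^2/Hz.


NL = NL_1k - 17*log10(f_kHz) = 64.5 - 17*log10(8.8) = 64.5 - (16.06) = 48.44

48.44 dB


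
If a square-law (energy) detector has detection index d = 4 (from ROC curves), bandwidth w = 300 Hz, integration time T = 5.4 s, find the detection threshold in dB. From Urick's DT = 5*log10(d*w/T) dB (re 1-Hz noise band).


DT = 5*log10(d*w/T) = 5*log10(4 * 300 / 5.4) = 5*log10(222.22) = 11.73

11.73 dB


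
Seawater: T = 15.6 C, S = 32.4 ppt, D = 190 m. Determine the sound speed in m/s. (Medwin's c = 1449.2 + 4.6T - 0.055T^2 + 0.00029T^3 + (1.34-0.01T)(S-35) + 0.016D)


c = 1449.2 + 4.6*15.6 - 0.055*15.6^2 + 0.00029*15.6^3 + (1.34 - 0.01*15.6)*(32.4 - 35) + 0.016*190 = 1508.64

1508.64 m/s


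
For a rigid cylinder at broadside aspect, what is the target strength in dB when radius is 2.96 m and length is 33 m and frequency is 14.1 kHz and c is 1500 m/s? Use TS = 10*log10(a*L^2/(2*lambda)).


lambda = 1500/14100 = 0.10638 m
TS = 10*log10(2.96*33^2/(2*0.10638)) = 41.8

41.8 dB


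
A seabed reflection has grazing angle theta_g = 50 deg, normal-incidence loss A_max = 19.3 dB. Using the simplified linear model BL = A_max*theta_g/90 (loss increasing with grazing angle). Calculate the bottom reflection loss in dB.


BL = A_max * theta_g / 90 = 19.3 * 50 / 90 = 10.72

10.72 dB


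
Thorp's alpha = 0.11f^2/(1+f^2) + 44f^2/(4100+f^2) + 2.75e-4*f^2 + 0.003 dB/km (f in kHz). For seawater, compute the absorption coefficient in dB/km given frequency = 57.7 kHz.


f^2 = 3329.29
alpha = 0.11*3329.29/(1+3329.29) + 44*3329.29/(4100+3329.29) + 2.75e-4*3329.29 + 0.003 = 20.746

20.746 dB/km


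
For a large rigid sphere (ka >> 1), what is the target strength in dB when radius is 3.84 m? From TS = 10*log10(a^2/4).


TS = 10*log10(3.84^2 / 4) = 10*log10(3.6864) = 5.67

5.67 dB


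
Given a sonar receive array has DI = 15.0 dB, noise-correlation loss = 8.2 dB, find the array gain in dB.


AG = DI - L_corr = 15.0 - 8.2 = 6.8

6.8 dB


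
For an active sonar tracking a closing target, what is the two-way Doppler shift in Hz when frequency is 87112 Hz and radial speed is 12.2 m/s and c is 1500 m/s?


fd = 2*f*v/c = 2 * 87112 * 12.2 / 1500 = 1417.02

1417.02 Hz


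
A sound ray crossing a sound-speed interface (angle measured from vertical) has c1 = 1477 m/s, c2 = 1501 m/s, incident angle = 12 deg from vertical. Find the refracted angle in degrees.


sin(theta2) = (c2/c1)*sin(theta1) = (1501/1477)*sin(12 deg) = 0.21129
theta2 = arcsin(0.21129) = 12.2

12.2 deg


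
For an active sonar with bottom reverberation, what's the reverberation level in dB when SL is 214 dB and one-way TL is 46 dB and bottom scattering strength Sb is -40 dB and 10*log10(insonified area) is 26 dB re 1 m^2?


108 dB


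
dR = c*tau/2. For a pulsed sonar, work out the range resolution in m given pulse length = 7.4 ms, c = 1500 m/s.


dR = c*tau/2 = 1500 * 7.4e-3 / 2 = 5.55

5.55 m


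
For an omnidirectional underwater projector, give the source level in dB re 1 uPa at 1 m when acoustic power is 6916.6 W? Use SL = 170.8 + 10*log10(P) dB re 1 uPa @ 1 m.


209.2 dB


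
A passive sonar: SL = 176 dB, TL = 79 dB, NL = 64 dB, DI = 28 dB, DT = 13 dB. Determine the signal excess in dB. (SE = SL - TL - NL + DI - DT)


SE = SL - TL - NL + DI - DT = 176 - 79 - 64 + 28 - 13 = 48

48 dB


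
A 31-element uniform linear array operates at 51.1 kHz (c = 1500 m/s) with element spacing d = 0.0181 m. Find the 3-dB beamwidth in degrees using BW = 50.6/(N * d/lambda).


Step 1: lambda = 1500/51100 = 0.02935 m
Step 2: d/lambda = 0.0181/0.02935 = 0.6167
Step 3: BW = 50.6/(N * d/lambda) = 50.6/(31 * 0.6167) = 2.65

2.65 deg


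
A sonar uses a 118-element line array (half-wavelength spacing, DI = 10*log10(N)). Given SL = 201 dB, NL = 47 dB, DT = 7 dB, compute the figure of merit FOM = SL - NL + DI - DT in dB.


167.72 dB


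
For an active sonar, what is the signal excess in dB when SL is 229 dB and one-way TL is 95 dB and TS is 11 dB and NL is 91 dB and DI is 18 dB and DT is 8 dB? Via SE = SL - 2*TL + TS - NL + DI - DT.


-31 dB


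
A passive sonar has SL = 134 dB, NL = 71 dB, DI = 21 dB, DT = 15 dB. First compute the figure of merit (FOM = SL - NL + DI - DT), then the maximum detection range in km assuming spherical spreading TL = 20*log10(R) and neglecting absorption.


Step 1: FOM = SL - NL + DI - DT = 134 - 71 + 21 - 15 = 69 dB
Step 2: at max range FOM = TL = 20*log10(R), so R = 10^(69/20) = 2818.38 m = 2.82 km

2.82 km


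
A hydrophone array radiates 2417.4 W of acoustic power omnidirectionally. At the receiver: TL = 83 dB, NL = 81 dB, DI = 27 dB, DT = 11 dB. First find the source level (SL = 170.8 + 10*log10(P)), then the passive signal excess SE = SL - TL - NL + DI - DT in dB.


Step 1: SL = 170.8 + 10*log10(2417.4) = 204.63 dB
Step 2: SE = SL - TL - NL + DI - DT = 204.63 - 83 - 81 + 27 - 11 = 56.63

56.63 dB


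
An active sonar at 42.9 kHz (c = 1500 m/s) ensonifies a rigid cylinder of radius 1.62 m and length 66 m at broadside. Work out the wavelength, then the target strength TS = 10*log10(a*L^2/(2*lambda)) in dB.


Step 1: lambda = c/f = 1500/42900 = 0.03497 m
Step 2: TS = 10*log10(a*L^2/(2*lambda)) = 10*log10(1.62*66^2/(2*0.03497)) = 50.04

50.04 dB


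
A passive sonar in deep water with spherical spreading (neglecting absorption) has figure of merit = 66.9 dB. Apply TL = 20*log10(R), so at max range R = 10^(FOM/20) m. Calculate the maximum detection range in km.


At max range FOM = TL, so 20*log10(R) = 66.9
R = 10^(66.9/20) = 2213.09 m = 2.21 km

2.21 km


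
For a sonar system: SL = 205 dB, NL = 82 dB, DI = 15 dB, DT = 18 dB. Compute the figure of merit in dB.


FOM = SL - NL + DI - DT = 205 - 82 + 15 - 18 = 120

120 dB


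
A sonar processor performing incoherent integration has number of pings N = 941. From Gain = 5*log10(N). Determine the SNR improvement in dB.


Gain = 5*log10(941) = 14.87

14.87 dB


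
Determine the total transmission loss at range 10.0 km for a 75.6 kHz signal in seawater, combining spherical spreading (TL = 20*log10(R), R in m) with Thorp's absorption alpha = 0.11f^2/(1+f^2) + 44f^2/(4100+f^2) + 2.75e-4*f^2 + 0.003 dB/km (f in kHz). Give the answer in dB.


Step 1 (Thorp): alpha = 0.11*5715.36/(1+5715.36) + 44*5715.36/(4100+5715.36) + 2.75e-4*5715.36 + 0.003 = 27.3053 dB/km
Step 2: TL_spread = 20*log10(10000) = 80.0 dB
Step 3: TL_abs = alpha*R = 27.3053 * 10.0 = 273.05 dB
Step 4: TL_total = 80.0 + 273.05 = 353.05

353.05 dB


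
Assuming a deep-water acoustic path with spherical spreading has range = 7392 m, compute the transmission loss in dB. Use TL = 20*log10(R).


77.38 dB


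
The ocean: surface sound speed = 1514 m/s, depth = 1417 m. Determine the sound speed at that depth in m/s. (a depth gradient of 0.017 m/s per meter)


c = 1514 + 0.017 * 1417 = 1538.089

1538.089 m/s


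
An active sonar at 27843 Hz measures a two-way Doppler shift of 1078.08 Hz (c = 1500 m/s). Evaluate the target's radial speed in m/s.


From fd = 2*f*v/c, v = c*fd/(2*f) = 1500 * 1078.08 / (2*27843) = 29.04

29.04 m/s


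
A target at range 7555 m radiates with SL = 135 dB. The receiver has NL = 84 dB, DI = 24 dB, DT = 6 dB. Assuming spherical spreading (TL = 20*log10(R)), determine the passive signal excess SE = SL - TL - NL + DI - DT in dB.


Step 1: TL = 20*log10(7555) = 77.56 dB
Step 2: SE = 135 - 77.56 - 84 + 24 - 6 = -8.56

-8.56 dB


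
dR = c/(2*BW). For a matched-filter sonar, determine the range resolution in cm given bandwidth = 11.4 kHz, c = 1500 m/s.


dR = c/(2*BW) = 1500 / (2 * 11.4e3) = 0.0658 m = 6.58 cm

6.58 cm


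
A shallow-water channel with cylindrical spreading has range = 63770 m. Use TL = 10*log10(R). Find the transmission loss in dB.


TL = 10*log10(63770) = 48.05

48.05 dB


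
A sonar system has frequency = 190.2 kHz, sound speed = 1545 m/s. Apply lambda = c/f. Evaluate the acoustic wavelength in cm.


lambda = c/f = 1545 / 190200 = 0.0081 m = 0.81 cm

0.81 cm


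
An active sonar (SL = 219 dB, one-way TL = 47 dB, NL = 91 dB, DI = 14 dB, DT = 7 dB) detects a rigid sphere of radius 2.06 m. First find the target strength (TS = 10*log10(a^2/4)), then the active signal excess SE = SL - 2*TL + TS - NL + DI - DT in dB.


Step 1: TS = 10*log10(2.06^2/4) = 0.26 dB
Step 2: SE = SL - 2*TL + TS - NL + DI - DT = 219 - 2*47 + (0.26) - 91 + 14 - 7 = 41.26

41.26 dB


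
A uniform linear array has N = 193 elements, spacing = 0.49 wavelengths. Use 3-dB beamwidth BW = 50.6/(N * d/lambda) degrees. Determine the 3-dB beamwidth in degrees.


BW = 50.6 / (193 * 0.49) = 50.6 / 94.57 = 0.54

0.54 deg


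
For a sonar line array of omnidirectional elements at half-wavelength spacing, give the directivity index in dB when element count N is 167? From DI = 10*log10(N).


DI = 10*log10(167) = 22.23

22.23 dB


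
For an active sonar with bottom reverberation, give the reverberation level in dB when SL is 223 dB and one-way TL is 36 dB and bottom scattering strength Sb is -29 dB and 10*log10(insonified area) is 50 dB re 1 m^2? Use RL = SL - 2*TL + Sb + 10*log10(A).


RL = SL - 2*TL + Sb + 10*log10(A) = 223 - 2*36 + (-29) + 50 = 172

172 dB


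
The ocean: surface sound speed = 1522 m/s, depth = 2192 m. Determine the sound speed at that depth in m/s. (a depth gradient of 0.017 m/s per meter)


c = 1522 + 0.017 * 2192 = 1559.264

1559.264 m/s


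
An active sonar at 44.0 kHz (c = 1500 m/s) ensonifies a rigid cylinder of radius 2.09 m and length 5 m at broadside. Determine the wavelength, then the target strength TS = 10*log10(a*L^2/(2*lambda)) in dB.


Step 1: lambda = c/f = 1500/44000 = 0.03409 m
Step 2: TS = 10*log10(a*L^2/(2*lambda)) = 10*log10(2.09*5^2/(2*0.03409)) = 28.84

28.84 dB


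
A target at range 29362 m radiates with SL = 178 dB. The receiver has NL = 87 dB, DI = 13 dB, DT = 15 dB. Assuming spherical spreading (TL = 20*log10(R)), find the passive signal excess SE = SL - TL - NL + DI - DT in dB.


Step 1: TL = 20*log10(29362) = 89.36 dB
Step 2: SE = 178 - 89.36 - 87 + 13 - 15 = -0.36

-0.36 dB


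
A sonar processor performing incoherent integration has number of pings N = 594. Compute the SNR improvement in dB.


Gain = 5*log10(594) = 13.87

13.87 dB


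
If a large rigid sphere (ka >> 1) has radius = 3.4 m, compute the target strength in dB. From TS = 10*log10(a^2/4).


TS = 10*log10(3.4^2 / 4) = 10*log10(2.89) = 4.61

4.61 dB
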